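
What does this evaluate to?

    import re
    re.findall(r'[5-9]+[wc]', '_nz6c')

['6c']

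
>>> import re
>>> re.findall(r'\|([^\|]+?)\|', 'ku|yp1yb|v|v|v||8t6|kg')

['yp1yb', 'v', '8t6']

Matches: at [2:9] match '|yp1yb|', group 1 = 'yp1yb'; at [10:13] match '|v|', group 1 = 'v'; at [15:20] match '|8t6|', group 1 = '8t6'.
Because there's exactly one group, `findall` drops the full match and keeps group 1 from each hit.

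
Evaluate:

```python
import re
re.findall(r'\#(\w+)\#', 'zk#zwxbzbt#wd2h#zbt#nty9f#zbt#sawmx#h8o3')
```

One capturing group, so `findall` returns just the captured substring from each match — 3 in all.

['zwxbzbt', 'zbt', 'zbt']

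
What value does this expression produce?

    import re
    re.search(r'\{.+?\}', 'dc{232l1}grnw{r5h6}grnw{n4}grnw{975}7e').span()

(2, 9)

The match spans [2:9] → '{232l1}'.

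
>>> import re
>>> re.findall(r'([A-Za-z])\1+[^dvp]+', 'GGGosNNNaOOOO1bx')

['G']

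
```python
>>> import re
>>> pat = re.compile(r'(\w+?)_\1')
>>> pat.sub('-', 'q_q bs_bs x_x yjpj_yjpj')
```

'- - - -'

`\1` is not a pattern — it's the concrete string captured by group 1, re-applied verbatim.
Matches: at [0:3] → 'q_q'; at [4:9] → 'bs_bs'; at [10:13] → 'x_x'; at [14:23] → 'yjpj_yjpj'.
Every occurrence is swapped for '-'.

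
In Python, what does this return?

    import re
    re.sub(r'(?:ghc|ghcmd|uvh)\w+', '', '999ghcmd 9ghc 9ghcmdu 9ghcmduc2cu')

'999 9ghc 9 9'

Matches: at [3:8] → 'ghcmd'; at [15:21] → 'ghcmdu'; at [23:33] → 'ghcmduc2cu'.
Each match is replaced by ''.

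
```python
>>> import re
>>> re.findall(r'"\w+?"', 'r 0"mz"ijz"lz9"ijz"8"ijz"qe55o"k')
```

Matches: at [3:7] → '"mz"'; at [10:15] → '"lz9"'; at [18:21] → '"8"'; at [24:31] → '"qe55o"'.
No capturing groups, so `findall` returns the 4 full match strings.

['"mz"', '"lz9"', '"8"', '"qe55o"']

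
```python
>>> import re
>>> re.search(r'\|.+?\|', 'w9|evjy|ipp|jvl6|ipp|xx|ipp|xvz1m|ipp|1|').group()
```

'|evjy|'

`re.search` scans for the first position where the pattern succeeds.
The match spans [2:8] → '|evjy|'.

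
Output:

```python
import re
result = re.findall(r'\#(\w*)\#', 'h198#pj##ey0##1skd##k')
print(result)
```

['pj', 'ey0', '1skd']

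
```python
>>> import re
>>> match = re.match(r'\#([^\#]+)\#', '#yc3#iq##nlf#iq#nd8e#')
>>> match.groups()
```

`re.match` won't scan ahead — the pattern has to work from the very first character.
The match spans [0:5] → '#yc3#'.
Captured: group 1 = 'yc3'.

('yc3',)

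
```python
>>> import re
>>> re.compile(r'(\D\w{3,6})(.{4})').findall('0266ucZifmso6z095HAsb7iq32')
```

[('ucZifms', 'o6z0'), ('HAsb7', 'iq32')]

Pattern: a non-digit, then 3 to 6 of a word character (captured); then exactly 4 of any character (captured).
With 2 capturing groups, `findall` returns a 2-tuple per match.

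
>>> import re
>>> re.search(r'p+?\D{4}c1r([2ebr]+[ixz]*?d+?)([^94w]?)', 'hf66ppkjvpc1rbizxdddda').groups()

('bizxd', 'd')

The pattern matches one or more of the literal 'p' (lazy), then exactly 4 of a non-digit, then the literal 'c1r'; then one or more of one of [2ebr], then zero or more of one of [ixz] (lazy), then one or more of the literal 'd' (lazy) (captured); then optionally any character except [94w] (captured).
`search` walks the string left to right and returns the first match it finds.
The match spans [4:19] → 'ppkjvpc1rbizxdd'.
Captured: group 1 = 'bizxd', group 2 = 'd'.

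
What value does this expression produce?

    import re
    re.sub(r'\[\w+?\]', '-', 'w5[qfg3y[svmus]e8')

`sub` substitutes '-' at each match site.

'w5[qfg3y-e8'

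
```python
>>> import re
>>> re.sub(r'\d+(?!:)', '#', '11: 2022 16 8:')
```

The negative lookahead/lookbehind blocks any match where the forbidden context is present.
Every occurrence is swapped for '#'.

'#1: # # 8:'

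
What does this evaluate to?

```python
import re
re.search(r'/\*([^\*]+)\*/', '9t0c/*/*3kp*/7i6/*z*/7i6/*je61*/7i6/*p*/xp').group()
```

'/*3kp*/'

`re.search` tries every starting position until one works.
The match spans [6:13] → '/*3kp*/'.
Captured: group 1 = '3kp'.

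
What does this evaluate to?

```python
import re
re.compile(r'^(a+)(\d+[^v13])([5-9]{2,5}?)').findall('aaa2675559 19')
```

[('aaa', '26755', '59')]

The pattern matches anchored at the start of the string; then one or more of a literal 'a' (captured); then one or more of a digit, then any character except [v13] (captured); then 2 to 5 of a character in [5-9] (lazy) (captured).
With 3 capturing groups, `findall` returns a 3-tuple per match.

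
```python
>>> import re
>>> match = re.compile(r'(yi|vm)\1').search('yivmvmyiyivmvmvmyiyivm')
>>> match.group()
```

'vmvm'

After group 1 captures some text, `\1` only succeeds where that same text appears again.
The match spans [2:6] → 'vmvm'.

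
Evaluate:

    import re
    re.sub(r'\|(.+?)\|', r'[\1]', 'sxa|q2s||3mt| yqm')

Lazy quantifiers expand one character at a time until the remainder of the pattern can match.
Matches: at [3:8] → '|q2s|'; at [8:13] → '|3mt|'.
Each match is replaced using the text its own group 1 captured.

'sxa[q2s][3mt] yqm'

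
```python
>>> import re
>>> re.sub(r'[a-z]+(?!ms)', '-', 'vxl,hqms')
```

'-,-'

Because the assertion is negative and zero-width, positions next to the forbidden text are skipped.
Matches: at [0:3] → 'vxl'; at [4:8] → 'hqms'.
Each match is replaced by '-'.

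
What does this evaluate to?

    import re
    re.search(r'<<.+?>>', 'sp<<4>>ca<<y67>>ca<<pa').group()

'<<4>>'

The `?` after the quantifier makes it lazy — it takes as little as possible before letting the rest of the pattern try.
`search` walks the string left to right and returns the first match it finds.
The match spans [2:7] → '<<4>>'.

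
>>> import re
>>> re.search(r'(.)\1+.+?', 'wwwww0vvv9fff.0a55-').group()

'wwwww0'

After group 1 captures some text, `\1` only succeeds where that same text appears again.
`re.search` scans for the first position where the pattern succeeds.
The match spans [0:6] → 'wwwww0'.
Captured: group 1 = 'w'.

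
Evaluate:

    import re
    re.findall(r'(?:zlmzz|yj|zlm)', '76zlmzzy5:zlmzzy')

`|` is ordered: at each position the engine commits to the first alternative that works.
Matches: at [2:7] → 'zlmzz'; at [10:15] → 'zlmzz'.
`findall` yields the raw match text (2 of them) because the pattern has no groups.

['zlmzz', 'zlmzz']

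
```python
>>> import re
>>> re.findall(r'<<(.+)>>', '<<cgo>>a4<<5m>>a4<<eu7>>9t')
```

['cgo>>a4<<5m>>a4<<eu7']

Because there's exactly one group, `findall` drops the full match and keeps group 1 from the one hit.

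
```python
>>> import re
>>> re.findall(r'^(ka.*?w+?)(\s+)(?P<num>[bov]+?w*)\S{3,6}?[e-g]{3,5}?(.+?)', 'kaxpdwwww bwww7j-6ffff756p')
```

[('kaxpdwwww', ' ', 'bwww', 'f')]

With the lazy modifier that quantifier settles for the fewest repetitions that let the rest of the pattern succeed (the atoms after it are unaffected and can still be greedy).
With 4 capturing groups, `findall` returns a 4-tuple per match.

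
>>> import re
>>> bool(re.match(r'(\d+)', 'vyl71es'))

False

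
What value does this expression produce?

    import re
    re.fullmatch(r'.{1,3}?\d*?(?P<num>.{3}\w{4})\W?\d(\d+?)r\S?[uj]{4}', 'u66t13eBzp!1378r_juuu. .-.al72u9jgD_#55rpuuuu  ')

None

For `fullmatch`, every character of the input must be accounted for by the pattern.
Here the string isn't matched end-to-end, so the call returns None.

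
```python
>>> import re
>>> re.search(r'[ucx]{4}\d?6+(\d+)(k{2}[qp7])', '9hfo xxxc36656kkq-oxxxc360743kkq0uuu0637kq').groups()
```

The match spans [5:17] → 'xxxc36656kkq'.
Captured: group 1 = '56', group 2 = 'kkq'.

('56', 'kkq')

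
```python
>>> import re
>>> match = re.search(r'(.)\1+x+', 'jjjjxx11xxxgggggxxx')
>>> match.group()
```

After group 1 captures some text, `\1` only succeeds where that same text appears again.
Unlike `match`, `search` isn't anchored — it looks for the pattern anywhere in the string.
The match spans [0:6] → 'jjjjxx'.
Captured: group 1 = 'j'.

'jjjjxx'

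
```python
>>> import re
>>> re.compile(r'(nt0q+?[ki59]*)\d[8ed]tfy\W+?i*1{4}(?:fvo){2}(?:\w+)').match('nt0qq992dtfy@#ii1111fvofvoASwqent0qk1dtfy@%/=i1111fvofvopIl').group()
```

'nt0qq992dtfy@#ii1111fvofvoASwqent0qk1dtfy'

Pattern: the literal 'nt0', then one or more of the literal 'q' (lazy), then zero or more of one of [ki59] (captured); then a digit, then one of [8ed]; then the literal 'tf', then the literal 'y', then one or more of a non-word character (lazy); then zero or more of a literal 'i', then exactly 4 of a literal '1', then the literal 'fvo' repeated 2 times; then one or more of a word character (non-capturing group).
`re.match` only tries the pattern at the start of the string.
The match spans [0:41] → 'nt0qq992dtfy@#ii1111fvofvoASwqent0qk1dtfy'.
Captured: group 1 = 'nt0qq99'.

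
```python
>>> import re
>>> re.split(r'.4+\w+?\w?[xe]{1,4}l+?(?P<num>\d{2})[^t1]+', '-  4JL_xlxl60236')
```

['- ', '60', '']

Pattern: any character, then one or more of the literal '4', then one or more of a word character (lazy); then optionally a word character, then 1 to 4 of one of [xe], then one or more of the literal 'l' (lazy); then exactly 2 of a digit (captured as 'num'); then one or more of any character except [t1].
Matches to split on: at [2:16] → ' 4JL_xlxl60236'.
Because the pattern has a capturing group, `split` also inserts each captured text between the pieces.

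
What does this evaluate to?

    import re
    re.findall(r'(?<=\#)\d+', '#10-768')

['10']

Lookahead/lookbehind check context without consuming it, so the matched span excludes the asserted characters.
Walking the string: at [1:3] → '10'.
`findall` yields the raw match text (1 of them) because the pattern has no groups.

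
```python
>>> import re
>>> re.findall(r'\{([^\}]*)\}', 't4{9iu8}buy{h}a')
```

`findall` collects group 1 from each match (2 total).

['9iu8', 'h']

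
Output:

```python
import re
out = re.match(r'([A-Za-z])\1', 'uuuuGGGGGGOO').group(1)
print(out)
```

u

After group 1 captures some text, `\1` only succeeds where that same text appears again.
With `match`, the pattern is implicitly anchored at the beginning.
The match spans [0:2] → 'uu'.
Captured: group 1 = 'u'.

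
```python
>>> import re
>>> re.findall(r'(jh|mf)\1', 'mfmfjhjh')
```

['mf', 'jh']

A backreference is literal: `\1` must see the identical characters the first group matched.
`findall` collects group 1 from each match (2 total).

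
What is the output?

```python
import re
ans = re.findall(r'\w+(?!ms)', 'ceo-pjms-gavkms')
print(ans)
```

['ceo', 'pjms', 'gavkms']

The negative lookahead/lookbehind blocks any match where the forbidden context is present.
No capturing groups, so `findall` returns the 3 full match strings.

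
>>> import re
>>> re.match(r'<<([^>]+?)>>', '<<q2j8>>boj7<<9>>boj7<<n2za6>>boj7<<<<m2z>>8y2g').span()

`re.match` only tries the pattern at the start of the string.
The match spans [0:8] → '<<q2j8>>'.
Captured: group 1 = 'q2j8'.

(0, 8)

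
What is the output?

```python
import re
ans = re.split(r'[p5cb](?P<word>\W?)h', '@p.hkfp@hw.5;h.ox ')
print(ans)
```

The pattern matches one of [p5cb]; then optionally a non-word character (captured as 'word'); then a literal 'h'.
Matches to split on: at [1:4] → 'p.h'; at [6:9] → 'p@h'; at [11:14] → '5;h'.
Because the pattern has a capturing group, `split` also inserts each captured text between the pieces.

['@', '.', 'kf', '@', 'w.', ';', '.ox ']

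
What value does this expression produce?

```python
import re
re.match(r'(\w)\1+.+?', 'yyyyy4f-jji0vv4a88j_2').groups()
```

The match spans [0:6] → 'yyyyy4'.
Captured: group 1 = 'y'.

('y',)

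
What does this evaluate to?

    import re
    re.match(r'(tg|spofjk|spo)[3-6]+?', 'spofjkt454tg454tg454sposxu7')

None

`re.match` only tries the pattern at the start of the string.
Here position 0 doesn't satisfy it, so the call returns None.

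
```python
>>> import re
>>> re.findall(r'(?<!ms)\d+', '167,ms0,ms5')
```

A negative assertion filters positions out without eating any characters.
Since nothing is captured, `findall` lists the 1 matched substring directly.

['167']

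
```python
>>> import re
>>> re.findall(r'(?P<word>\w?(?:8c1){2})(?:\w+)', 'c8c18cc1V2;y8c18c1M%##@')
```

This matches optionally a word character, then the literal '8c1' repeated 2 times (captured as 'word'); then one or more of a word character (non-capturing group).
Matches: at [11:19] match 'y8c18c1M', group 1 = 'y8c18c1'.
`findall` collects group 1 from the one match (1 total).

['y8c18c1']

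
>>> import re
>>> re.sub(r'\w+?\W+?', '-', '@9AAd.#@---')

'@-#@---'

The pattern matches one or more of a word character (lazy); then one or more of a non-word character (lazy).
A `+?`/`*?`/`{m,n}?` starts at its minimum and grows only as far as needed for what follows to match.
Matches: at [1:6] → '9AAd.'.
`sub` substitutes '-' at each match site.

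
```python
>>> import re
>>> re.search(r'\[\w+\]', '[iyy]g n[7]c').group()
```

'[iyy]'

The match spans [0:5] → '[iyy]'.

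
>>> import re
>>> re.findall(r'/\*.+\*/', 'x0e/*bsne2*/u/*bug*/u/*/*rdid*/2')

['/*bsne2*/u/*bug*/u/*/*rdid*/']

No capturing groups, so `findall` returns the 1 full match string.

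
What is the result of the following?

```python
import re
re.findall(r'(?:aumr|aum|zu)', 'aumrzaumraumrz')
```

['aumr', 'aumr', 'aumr']

Branches in `(...|...)` are attempted left-to-right; the first branch that allows the whole pattern to succeed is taken.
Walking the string: at [0:4] → 'aumr'; at [5:9] → 'aumr'; at [9:13] → 'aumr'.
Since nothing is captured, `findall` lists the 3 matched substrings directly.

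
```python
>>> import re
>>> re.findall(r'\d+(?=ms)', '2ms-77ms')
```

['2', '77']

The positive lookaround only admits positions where the adjacent text matches; those characters stay outside the span.
Scanning left to right: at [0:1] → '2'; at [4:6] → '77'.
`findall` yields the raw match text (2 of them) because the pattern has no groups.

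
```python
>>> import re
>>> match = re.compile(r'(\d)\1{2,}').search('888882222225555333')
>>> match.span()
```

(0, 5)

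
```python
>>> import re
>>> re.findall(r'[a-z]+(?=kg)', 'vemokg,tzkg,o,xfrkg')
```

['vemo', 'tz', 'xfr']

Lookahead/lookbehind check context without consuming it, so the matched span excludes the asserted characters.
`findall` yields the raw match text (3 of them) because the pattern has no groups.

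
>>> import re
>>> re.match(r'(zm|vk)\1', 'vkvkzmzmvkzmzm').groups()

A backreference is literal: `\1` must see the identical characters the first group matched.
`match` is anchored at position 0; if the pattern doesn't fit there, it returns None.
The match spans [0:4] → 'vkvk'.
Captured: group 1 = 'vk'.

('vk',)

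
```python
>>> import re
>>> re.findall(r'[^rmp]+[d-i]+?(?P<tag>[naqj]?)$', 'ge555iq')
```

With a single group, `findall` returns only what that group captured — 1 item.

['q']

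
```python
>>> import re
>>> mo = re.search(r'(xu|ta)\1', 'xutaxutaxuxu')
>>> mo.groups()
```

('xu',)

A backreference is literal: `\1` must see the identical characters the first group matched.
`re.search` tries every starting position until one works.
The match spans [8:12] → 'xuxu'.
Captured: group 1 = 'xu'.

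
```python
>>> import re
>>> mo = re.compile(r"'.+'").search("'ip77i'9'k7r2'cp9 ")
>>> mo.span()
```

The match spans [0:14] → "'ip77i'9'k7r2'".

(0, 14)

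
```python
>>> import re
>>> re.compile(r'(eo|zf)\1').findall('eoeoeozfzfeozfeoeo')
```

The backreference `\1` re-matches whatever the first group consumed, character for character.
Walking the string: at [0:4] match 'eoeo', group 1 = 'eo'; at [6:10] match 'zfzf', group 1 = 'zf'; at [14:18] match 'eoeo', group 1 = 'eo'.
Because there's exactly one group, `findall` drops the full match and keeps group 1 from each hit.

['eo', 'zf', 'eo']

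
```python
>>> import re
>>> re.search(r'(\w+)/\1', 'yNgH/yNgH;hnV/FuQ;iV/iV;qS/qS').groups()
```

('yNgH',)

The match spans [0:9] → 'yNgH/yNgH'.
Captured: group 1 = 'yNgH'.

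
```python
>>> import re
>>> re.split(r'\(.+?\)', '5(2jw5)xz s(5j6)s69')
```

['5', 'xz s', 's69']

A non-greedy quantifier consumes as few characters as it can — just enough that the remainder of the pattern still matches from where it stops; whatever follows it matches normally.
Matches to split on: at [1:7] → '(2jw5)'; at [11:16] → '(5j6)'.
`split` removes every match and returns the 3 fragments in between.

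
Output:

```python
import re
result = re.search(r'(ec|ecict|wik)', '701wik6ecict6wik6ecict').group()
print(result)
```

wik

`re.search` scans for the first position where the pattern succeeds.
The match spans [3:6] → 'wik'.
Captured: group 1 = 'wik'.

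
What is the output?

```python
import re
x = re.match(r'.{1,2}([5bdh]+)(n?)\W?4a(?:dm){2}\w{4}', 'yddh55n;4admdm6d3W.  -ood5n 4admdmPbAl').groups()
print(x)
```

Pattern: 1 to 2 of any character; then one or more of one of [5bdh] (captured); then optionally a literal 'n' (captured); then optionally a non-word character, then the literal '4a', then the literal 'dm' repeated 2 times; then exactly 4 of a word character.
`match` is anchored at position 0; if the pattern doesn't fit there, it returns None.
The match spans [0:18] → 'yddh55n;4admdm6d3W'.
Captured: group 1 = 'dh55', group 2 = 'n'.

('dh55', 'n')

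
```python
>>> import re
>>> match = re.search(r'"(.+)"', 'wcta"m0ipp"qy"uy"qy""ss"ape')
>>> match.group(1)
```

'm0ipp"qy"uy"qy""ss'

The match spans [4:24] → '"m0ipp"qy"uy"qy""ss"'.
Captured: group 1 = 'm0ipp"qy"uy"qy""ss'.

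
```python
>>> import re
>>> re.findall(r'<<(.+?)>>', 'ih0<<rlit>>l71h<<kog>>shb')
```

`findall` collects group 1 from each match (2 total).

['rlit', 'kog']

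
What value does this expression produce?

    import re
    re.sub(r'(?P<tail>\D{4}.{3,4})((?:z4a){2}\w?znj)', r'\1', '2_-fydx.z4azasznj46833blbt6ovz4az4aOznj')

'2_-fydx.z4azasznj46833blbt6ov'

Pattern: exactly 4 of a non-digit, then 3 to 4 of any character (captured as 'tail'); then the literal 'z4a' repeated 2 times, then optionally a word character, then the literal 'znj' (captured).
Matches: at [22:39] → 'blbt6ovz4az4aOznj'.
The replacement refers to a captured group, so each match is rewritten using its own captured text.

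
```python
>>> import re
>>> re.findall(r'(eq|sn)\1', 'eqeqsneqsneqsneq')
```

`\1` is not a pattern — it's the concrete string captured by group 1, re-applied verbatim.
Scanning left to right: at [0:4] match 'eqeq', group 1 = 'eq'.
With a single group, `findall` returns only what that group captured — 1 item.

['eq']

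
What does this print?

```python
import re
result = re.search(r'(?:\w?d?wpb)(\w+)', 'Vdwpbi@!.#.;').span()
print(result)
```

The match spans [0:6] → 'Vdwpbi'.

(0, 6)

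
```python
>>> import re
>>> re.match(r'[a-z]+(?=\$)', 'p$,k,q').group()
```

'p'

Lookahead/lookbehind check context without consuming it, so the matched span excludes the asserted characters.
`re.match` only tries the pattern at the start of the string.
The match spans [0:1] → 'p'.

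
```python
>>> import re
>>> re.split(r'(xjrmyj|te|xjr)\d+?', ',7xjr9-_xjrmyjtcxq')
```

Matches to split on: at [2:6] → 'xjr9'.
Because the pattern has a capturing group, `split` also inserts each captured text between the pieces.

[',7', 'xjr', '-_xjrmyjtcxq']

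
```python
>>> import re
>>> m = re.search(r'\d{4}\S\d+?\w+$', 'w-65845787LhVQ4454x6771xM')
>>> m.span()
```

(2, 25)

The pattern matches exactly 4 of a digit, then a non-whitespace character, then one or more of a digit (lazy); then one or more of a word character; then anchored at the end.
`re.search` scans for the first position where the pattern succeeds.
The match spans [2:25] → '65845787LhVQ4454x6771xM'.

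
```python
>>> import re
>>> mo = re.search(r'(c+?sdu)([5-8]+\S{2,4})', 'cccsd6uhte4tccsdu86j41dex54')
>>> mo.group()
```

'ccsdu86j41d'

The pattern matches one or more of a literal 'c' (lazy), then the literal 'sdu' (captured); then one or more of a character in [5-8], then 2 to 4 of a non-whitespace character (captured).
`re.search` scans for the first position where the pattern succeeds.
The match spans [12:23] → 'ccsdu86j41d'.
Captured: group 1 = 'ccsdu', group 2 = '86j41d'.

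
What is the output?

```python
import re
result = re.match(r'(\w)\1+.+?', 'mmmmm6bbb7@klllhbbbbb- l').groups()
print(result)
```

('m',)

The match spans [0:6] → 'mmmmm6'.
Captured: group 1 = 'm'.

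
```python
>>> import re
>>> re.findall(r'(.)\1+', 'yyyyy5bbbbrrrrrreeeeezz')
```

`\1` is not a pattern — it's the concrete string captured by group 1, re-applied verbatim.
One capturing group, so `findall` returns just the captured substring from each match — 5 in all.

['y', 'b', 'r', 'e', 'z']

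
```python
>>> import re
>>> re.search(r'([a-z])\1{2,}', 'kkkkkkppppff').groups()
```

('k',)

After group 1 captures some text, `\1` only succeeds where that same text appears again.
`re.search` scans for the first position where the pattern succeeds.
The match spans [0:6] → 'kkkkkk'.
Captured: group 1 = 'k'.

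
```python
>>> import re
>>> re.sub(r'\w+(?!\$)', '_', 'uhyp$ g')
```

'_p$ _'

A negative assertion filters positions out without eating any characters.
Each match is replaced by '_'.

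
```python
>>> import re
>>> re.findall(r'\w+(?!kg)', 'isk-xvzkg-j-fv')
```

['isk', 'xvzkg', 'j', 'fv']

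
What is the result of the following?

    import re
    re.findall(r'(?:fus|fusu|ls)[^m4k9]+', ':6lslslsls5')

['lslslsls5']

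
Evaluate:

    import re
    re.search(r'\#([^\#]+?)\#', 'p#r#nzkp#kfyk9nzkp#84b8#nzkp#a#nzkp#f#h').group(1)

'r'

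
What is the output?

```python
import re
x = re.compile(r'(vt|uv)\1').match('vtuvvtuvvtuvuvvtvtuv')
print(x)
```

None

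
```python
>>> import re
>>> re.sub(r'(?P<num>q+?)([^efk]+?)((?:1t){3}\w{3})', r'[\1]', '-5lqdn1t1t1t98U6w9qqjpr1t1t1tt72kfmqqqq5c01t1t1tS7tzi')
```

'-5l[q]6w9[q]kfm[q]zi'

This matches one or more of a literal 'q' (lazy) (captured as 'num'); then one or more of any character except [efk] (lazy) (captured); then the literal '1t' repeated 3 times, then exactly 3 of a word character (captured).
Because the quantifier is non-greedy, it stops expanding at the earliest point where the rest of the pattern can succeed.
Matches: at [3:15] → 'qdn1t1t1t98U'; at [18:32] → 'qqjpr1t1t1tt72'; at [35:51] → 'qqqq5c01t1t1tS7t'.
Each match is replaced using the text its own group 1 captured.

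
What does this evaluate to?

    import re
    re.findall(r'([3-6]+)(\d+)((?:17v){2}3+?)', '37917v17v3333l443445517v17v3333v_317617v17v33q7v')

[('3', '79', '17v17v3'), ('443445', '5', '17v17v3'), ('3', '176', '17v17v3')]

Pattern: one or more of a character in [3-6] (captured); then one or more of a digit (captured); then the literal '17v' repeated 2 times, then one or more of the literal '3' (lazy) (captured).
Because the quantifier is non-greedy, it stops expanding at the earliest point where the rest of the pattern can succeed.
Matches: at [0:10] match '37917v17v3', groups = ('3', '79', '17v17v3'); at [14:28] match '443445517v17v3', groups = ('443445', '5', '17v17v3'); at [33:44] match '317617v17v3', groups = ('3', '176', '17v17v3').
`findall` packs the 3 group values into a tuple for every match.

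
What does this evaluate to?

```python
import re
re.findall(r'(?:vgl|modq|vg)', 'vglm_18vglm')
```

['vgl', 'vgl']

Alternation tries branches left to right and keeps the first one that lets the overall match succeed at that position.
Scanning left to right: at [0:3] → 'vgl'; at [7:10] → 'vgl'.
No capturing groups, so `findall` returns the 2 full match strings.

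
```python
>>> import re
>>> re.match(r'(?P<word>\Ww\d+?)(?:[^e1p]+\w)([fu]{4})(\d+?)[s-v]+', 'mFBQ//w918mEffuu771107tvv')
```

The pattern matches a non-word character, then a literal 'w', then one or more of a digit (lazy) (captured as 'word'); then one or more of any character except [e1p], then a word character (non-capturing group); then exactly 4 of one of [fu] (captured); then one or more of a digit (lazy) (captured); then one or more of a character in [s-v].
`re.match` only tries the pattern at the start of the string.
Here the pattern fails at index 0, so the call returns None.

None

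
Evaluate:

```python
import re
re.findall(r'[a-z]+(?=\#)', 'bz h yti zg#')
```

The positive lookaround only admits positions where the adjacent text matches; those characters stay outside the span.
Walking the string: at [9:11] → 'zg'.
With no groups in the pattern, `findall` gives back each whole match — 1 here.

['zg']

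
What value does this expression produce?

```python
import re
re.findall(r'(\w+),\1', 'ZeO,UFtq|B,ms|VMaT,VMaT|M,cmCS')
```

['VMaT']

`\1` is not a pattern — it's the concrete string captured by group 1, re-applied verbatim.
Scanning left to right: at [14:23] match 'VMaT,VMaT', group 1 = 'VMaT'.
One capturing group, so `findall` returns just the captured substring from the one match — 1 in all.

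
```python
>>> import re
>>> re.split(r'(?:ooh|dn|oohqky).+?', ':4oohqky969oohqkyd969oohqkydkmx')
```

[':4', 'ky969', 'kyd969', 'kydkmx']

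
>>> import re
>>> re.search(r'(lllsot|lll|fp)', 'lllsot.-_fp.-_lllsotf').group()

'lllsot'

Alternation isn't longest-match — the leftmost alternative that fits at this position is chosen.
`re.search` tries every starting position until one works.
The match spans [0:6] → 'lllsot'.
Captured: group 1 = 'lllsot'.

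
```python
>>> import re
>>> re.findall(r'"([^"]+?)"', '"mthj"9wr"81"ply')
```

['mthj', '81']

Matches: at [0:6] match '"mthj"', group 1 = 'mthj'; at [9:13] match '"81"', group 1 = '81'.
Because there's exactly one group, `findall` drops the full match and keeps group 1 from each hit.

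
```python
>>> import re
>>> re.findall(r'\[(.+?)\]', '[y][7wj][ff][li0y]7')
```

Lazy quantifiers expand one character at a time until the remainder of the pattern can match.
One capturing group, so `findall` returns just the captured substring from each match — 4 in all.

['y', '7wj', 'ff', 'li0y']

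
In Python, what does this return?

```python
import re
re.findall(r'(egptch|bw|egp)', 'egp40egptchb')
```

['egp', 'egptch']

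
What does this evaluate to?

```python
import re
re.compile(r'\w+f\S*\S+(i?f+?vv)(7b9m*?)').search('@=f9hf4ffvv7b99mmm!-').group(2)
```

'7b9'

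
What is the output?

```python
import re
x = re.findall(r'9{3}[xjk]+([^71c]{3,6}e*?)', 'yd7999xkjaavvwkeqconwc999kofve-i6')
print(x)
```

The pattern matches exactly 3 of the literal '9', then one or more of one of [xjk]; then 3 to 6 of any character except [71c], then zero or more of the literal 'e' (lazy) (captured).
The `?` after the quantifier makes it lazy — it takes as little as possible before letting the rest of the pattern try.
Walking the string: at [3:15] match '999xkjaavvwk', group 1 = 'aavvwk'; at [22:32] match '999kofve-i', group 1 = 'ofve-i'.
Because there's exactly one group, `findall` drops the full match and keeps group 1 from each hit.

['aavvwk', 'ofve-i']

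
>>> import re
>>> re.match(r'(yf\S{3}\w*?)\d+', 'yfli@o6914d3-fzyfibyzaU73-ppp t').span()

(0, 10)

Pattern: the literal 'yf', then exactly 3 of a non-whitespace character, then zero or more of a word character (lazy) (captured); then one or more of a digit.
A non-greedy quantifier consumes as few characters as it can — just enough that the remainder of the pattern still matches from where it stops; whatever follows it matches normally.
`re.match` won't scan ahead — the pattern has to work from the very first character.
The match spans [0:10] → 'yfli@o6914'.
Captured: group 1 = 'yfli@o'.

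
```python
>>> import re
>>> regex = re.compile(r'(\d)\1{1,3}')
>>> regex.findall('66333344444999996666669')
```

['6', '3', '4', '9', '6', '6']

`\1` is not a pattern — it's the concrete string captured by group 1, re-applied verbatim.
Scanning left to right: at [0:2] match '66', group 1 = '6'; at [2:6] match '3333', group 1 = '3'; at [6:10] match '4444', group 1 = '4'; at [11:15] match '9999', group 1 = '9'; at [16:20] match '6666', group 1 = '6'; ….
Because there's exactly one group, `findall` drops the full match and keeps group 1 from each hit.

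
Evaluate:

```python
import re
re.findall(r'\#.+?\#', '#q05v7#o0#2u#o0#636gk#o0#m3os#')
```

['#q05v7#', '#2u#', '#636gk#', '#m3os#']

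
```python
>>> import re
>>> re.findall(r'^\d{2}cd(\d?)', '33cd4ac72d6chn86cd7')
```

This matches anchored at the start of the string; then exactly 2 of a digit, then the literal 'cd'; then optionally a digit (captured).
Matches: at [0:5] match '33cd4', group 1 = '4'.
`findall` collects group 1 from the one match (1 total).

['4']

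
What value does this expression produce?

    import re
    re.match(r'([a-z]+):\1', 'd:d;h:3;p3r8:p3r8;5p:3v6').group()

A backreference is literal: `\1` must see the identical characters the first group matched.
`re.match` won't scan ahead — the pattern has to work from the very first character.
The match spans [0:3] → 'd:d'.
Captured: group 1 = 'd'.

'd:d'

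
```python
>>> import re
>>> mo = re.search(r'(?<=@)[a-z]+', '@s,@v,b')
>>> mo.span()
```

Lookahead/lookbehind check context without consuming it, so the matched span excludes the asserted characters.
`re.search` scans for the first position where the pattern succeeds.
The match spans [1:2] → 's'.

(1, 2)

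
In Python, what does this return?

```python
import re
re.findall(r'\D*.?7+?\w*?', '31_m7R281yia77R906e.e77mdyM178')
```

This matches zero or more of a non-digit, then optionally any character, then one or more of a literal '7' (lazy); then zero or more of a word character (lazy).
With the lazy modifier that quantifier settles for the fewest repetitions that let the rest of the pattern succeed (the atoms after it are unaffected and can still be greedy).
Matches: at [2:5] → '_m7'; at [9:14] → 'yia77'; at [18:23] → 'e.e77'; at [23:29] → 'mdyM17'.
Since nothing is captured, `findall` lists the 4 matched substrings directly.

['_m7', 'yia77', 'e.e77', 'mdyM17']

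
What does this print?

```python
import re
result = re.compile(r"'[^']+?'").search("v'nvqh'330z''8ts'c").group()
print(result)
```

'nvqh'

`re.search` tries every starting position until one works.
The match spans [1:7] → "'nvqh'".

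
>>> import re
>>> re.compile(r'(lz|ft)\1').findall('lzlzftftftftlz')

`\1` is not a pattern — it's the concrete string captured by group 1, re-applied verbatim.
Because there's exactly one group, `findall` drops the full match and keeps group 1 from each hit.

['lz', 'ft', 'ft']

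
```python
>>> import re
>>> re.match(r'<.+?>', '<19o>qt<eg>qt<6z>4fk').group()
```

'<19o>'

`re.match` won't scan ahead — the pattern has to work from the very first character.
The match spans [0:5] → '<19o>'.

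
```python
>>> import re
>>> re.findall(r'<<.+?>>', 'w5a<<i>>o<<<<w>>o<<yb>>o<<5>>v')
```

A `+?`/`*?`/`{m,n}?` starts at its minimum and grows only as far as needed for what follows to match.
Scanning left to right: at [3:8] → '<<i>>'; at [9:16] → '<<<<w>>'; at [17:23] → '<<yb>>'; at [24:29] → '<<5>>'.
Since nothing is captured, `findall` lists the 4 matched substrings directly.

['<<i>>', '<<<<w>>', '<<yb>>', '<<5>>']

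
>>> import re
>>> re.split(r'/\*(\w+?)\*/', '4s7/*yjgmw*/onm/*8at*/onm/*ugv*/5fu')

With a capturing group present, the delimiter's captured portion is kept in the result list.

['4s7', 'yjgmw', 'onm', '8at', 'onm', 'ugv', '5fu']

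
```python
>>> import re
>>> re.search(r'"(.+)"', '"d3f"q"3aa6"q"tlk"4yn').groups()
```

('d3f"q"3aa6"q"tlk',)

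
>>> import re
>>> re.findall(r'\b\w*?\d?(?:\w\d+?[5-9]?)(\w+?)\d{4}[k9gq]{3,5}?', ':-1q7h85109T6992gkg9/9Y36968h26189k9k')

With the lazy modifier that quantifier settles for the fewest repetitions that let the rest of the pattern succeed (the atoms after it are unaffected and can still be greedy).
One capturing group, so `findall` returns just the captured substring from each match — 2 in all.

['h85109T', '968h']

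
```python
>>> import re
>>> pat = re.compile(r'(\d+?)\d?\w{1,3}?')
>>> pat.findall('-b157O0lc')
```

['1', '0']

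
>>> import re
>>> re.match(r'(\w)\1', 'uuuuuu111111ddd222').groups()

A backreference is literal: `\1` must see the identical characters the first group matched.
`match` is anchored at position 0; if the pattern doesn't fit there, it returns None.
The match spans [0:2] → 'uu'.
Captured: group 1 = 'u'.

('u',)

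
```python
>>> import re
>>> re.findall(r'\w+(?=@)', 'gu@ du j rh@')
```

Because the assertion is zero-width, the text it checks is not consumed and won't appear in the result.
`findall` yields the raw match text (2 of them) because the pattern has no groups.

['gu', 'rh']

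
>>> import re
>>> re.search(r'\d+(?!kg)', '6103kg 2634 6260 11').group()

The negative lookahead/lookbehind blocks any match where the forbidden context is present.
`re.search` scans for the first position where the pattern succeeds.
The match spans [0:3] → '610'.

'610'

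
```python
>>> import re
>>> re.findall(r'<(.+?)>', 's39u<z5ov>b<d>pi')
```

['z5ov', 'd']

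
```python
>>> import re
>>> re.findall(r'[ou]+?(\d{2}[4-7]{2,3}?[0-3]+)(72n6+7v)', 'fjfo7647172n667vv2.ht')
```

[('76471', '72n667v')]

This matches one or more of one of [ou] (lazy); then exactly 2 of a digit, then 2 to 3 of a character in [4-7] (lazy), then one or more of a character in [0-3] (captured); then the literal '72n', then one or more of the literal '6', then the literal '7v' (captured).
Walking the string: at [3:16] match 'o7647172n667v', groups = ('76471', '72n667v').
Multiple groups make `findall` return tuples — one 2-tuple for the one match.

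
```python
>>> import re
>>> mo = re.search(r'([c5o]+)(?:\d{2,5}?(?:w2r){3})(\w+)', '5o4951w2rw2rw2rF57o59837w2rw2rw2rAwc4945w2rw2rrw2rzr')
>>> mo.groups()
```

Pattern: one or more of one of [c5o] (captured); then 2 to 5 of a digit (lazy), then the literal 'w2r' repeated 3 times (non-capturing group); then one or more of a word character (captured).
`re.search` tries every starting position until one works.
The match spans [0:52] → '5o4951w2rw2rw2rF57o59837w2rw2rw2rAwc4945w2rw2rrw2rzr'.
Captured: group 1 = '5o', group 2 = 'F57o59837w2rw2rw2rAwc4945w2rw2rrw2rzr'.

('5o', 'F57o59837w2rw2rw2rAwc4945w2rw2rrw2rzr')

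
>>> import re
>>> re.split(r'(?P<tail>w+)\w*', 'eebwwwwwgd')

['eeb', 'wwwww', '']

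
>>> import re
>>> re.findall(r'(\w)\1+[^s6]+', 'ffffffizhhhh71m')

['f']

A backreference is literal: `\1` must see the identical characters the first group matched.
Scanning left to right: at [0:15] match 'ffffffizhhhh71m', group 1 = 'f'.
With a single group, `findall` returns only what that group captured — 1 item.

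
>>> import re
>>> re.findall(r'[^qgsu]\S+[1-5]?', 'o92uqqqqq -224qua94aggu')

['o92uqqqqq', ' -224qua94aggu']

Since nothing is captured, `findall` lists the 2 matched substrings directly.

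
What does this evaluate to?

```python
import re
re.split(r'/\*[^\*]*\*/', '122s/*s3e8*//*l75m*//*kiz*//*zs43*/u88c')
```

['122s', '', '', '', 'u88c']

Matches to split on: at [4:12] → '/*s3e8*/'; at [12:20] → '/*l75m*/'; at [20:27] → '/*kiz*/'; at [27:35] → '/*zs43*/'.
Each match becomes a cut point; 5 segments remain.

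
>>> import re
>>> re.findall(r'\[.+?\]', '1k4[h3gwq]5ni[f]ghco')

['[h3gwq]', '[f]']

Lazy quantifiers expand one character at a time until the remainder of the pattern can match.
Walking the string: at [3:10] → '[h3gwq]'; at [13:16] → '[f]'.
Since nothing is captured, `findall` lists the 2 matched substrings directly.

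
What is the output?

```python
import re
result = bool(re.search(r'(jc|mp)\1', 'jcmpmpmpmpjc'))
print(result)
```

`\1` has to match the exact text group 1 already captured.
`re.search` tries every starting position until one works.
The match spans [2:6] → 'mpmp'.
Captured: group 1 = 'mp'.

True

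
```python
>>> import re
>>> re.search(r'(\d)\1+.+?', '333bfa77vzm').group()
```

'333b'

`\1` has to match the exact text group 1 already captured.
The match spans [0:4] → '333b'.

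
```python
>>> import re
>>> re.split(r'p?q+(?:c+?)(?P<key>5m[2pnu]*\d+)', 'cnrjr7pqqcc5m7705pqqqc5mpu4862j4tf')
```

['cnrjr7', '5m7705', '', '5mpu4862', 'j4tf']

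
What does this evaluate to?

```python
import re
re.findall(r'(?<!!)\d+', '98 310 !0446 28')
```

`(?!…)`/`(?<!…)` only lets a position through if the neighbouring text does NOT match; no characters are consumed.
Matches: at [0:2] → '98'; at [3:6] → '310'; at [9:12] → '446'; at [13:15] → '28'.
No capturing groups, so `findall` returns the 4 full match strings.

['98', '310', '446', '28']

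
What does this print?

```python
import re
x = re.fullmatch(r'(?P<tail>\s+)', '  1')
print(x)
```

For `fullmatch`, every character of the input must be accounted for by the pattern.
Here the string isn't matched end-to-end, so the call returns None.

None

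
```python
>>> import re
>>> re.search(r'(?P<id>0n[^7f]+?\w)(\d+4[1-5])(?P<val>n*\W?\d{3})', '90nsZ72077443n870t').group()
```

'0nsZ72077443n870'

Pattern: the literal '0n', then one or more of any character except [7f] (lazy), then a word character (captured as 'id'); then one or more of a digit, then the literal '4', then a character in [1-5] (captured); then zero or more of a literal 'n', then optionally a non-word character, then exactly 3 of a digit (captured as 'val').
`re.search` scans for the first position where the pattern succeeds.
The match spans [1:17] → '0nsZ72077443n870'.
Captured: group 1 = '0nsZ', group 2 = '72077443', group 3 = 'n870'.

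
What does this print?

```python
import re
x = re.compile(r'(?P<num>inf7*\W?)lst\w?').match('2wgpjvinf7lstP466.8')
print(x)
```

Pattern: the literal 'inf', then zero or more of the literal '7', then optionally a non-word character (captured as 'num'); then the literal 'lst', then optionally a word character.
With `match`, the pattern is implicitly anchored at the beginning.
Here position 0 doesn't satisfy it, so the call returns None.

None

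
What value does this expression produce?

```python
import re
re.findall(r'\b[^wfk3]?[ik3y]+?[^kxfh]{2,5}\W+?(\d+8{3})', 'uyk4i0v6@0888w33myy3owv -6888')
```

['0888']

This matches a word boundary (`\b`, zero-width); then optionally any character except [wfk3], then one or more of one of [ik3y] (lazy); then 2 to 5 of any character except [kxfh], then one or more of a non-word character (lazy); then one or more of a digit, then exactly 3 of the literal '8' (captured).
Matches: at [0:13] match 'uyk4i0v6@0888', group 1 = '0888'.
Because there's exactly one group, `findall` drops the full match and keeps group 1 from the one hit.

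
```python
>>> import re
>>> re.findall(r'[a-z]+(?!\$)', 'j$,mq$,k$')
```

Because the assertion is negative and zero-width, positions next to the forbidden text are skipped.
Walking the string: at [3:4] → 'm'.
Since nothing is captured, `findall` lists the 1 matched substring directly.

['m']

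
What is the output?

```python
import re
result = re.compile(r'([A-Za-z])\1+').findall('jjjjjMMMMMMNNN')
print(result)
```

['j', 'M', 'N']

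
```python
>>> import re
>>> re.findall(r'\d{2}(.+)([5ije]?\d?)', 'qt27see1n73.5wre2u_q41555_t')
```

[('see1n73.5wre2u_q41555_t', '')]

This matches exactly 2 of a digit; then one or more of any character (captured); then optionally one of [5ije], then optionally a digit (captured).
Scanning left to right: at [2:27] match '27see1n73.5wre2u_q41555_t', groups = ('see1n73.5wre2u_q41555_t', '').
Multiple groups make `findall` return tuples — one 2-tuple for the one match.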